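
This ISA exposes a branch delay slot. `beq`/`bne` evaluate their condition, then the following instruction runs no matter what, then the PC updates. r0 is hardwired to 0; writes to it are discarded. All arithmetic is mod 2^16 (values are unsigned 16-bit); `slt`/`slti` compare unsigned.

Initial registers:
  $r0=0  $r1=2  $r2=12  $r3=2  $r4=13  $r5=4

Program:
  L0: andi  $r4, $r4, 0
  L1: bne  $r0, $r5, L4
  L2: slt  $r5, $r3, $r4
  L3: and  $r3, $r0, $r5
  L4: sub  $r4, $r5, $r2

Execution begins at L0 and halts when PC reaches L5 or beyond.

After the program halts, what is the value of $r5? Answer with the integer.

0

  step pc=0: andi  $r4, $r4, 0  regs=(0,2,12,2,0,4)
  step pc=1: bne  $r0, $r5, L4  cond=T  regs=(0,2,12,2,0,4)
  step pc=2: slt  $r5, $r3, $r4  regs=(0,2,12,2,0,0)
  step pc=4: sub  $r4, $r5, $r2  regs=(0,2,12,2,65524,0)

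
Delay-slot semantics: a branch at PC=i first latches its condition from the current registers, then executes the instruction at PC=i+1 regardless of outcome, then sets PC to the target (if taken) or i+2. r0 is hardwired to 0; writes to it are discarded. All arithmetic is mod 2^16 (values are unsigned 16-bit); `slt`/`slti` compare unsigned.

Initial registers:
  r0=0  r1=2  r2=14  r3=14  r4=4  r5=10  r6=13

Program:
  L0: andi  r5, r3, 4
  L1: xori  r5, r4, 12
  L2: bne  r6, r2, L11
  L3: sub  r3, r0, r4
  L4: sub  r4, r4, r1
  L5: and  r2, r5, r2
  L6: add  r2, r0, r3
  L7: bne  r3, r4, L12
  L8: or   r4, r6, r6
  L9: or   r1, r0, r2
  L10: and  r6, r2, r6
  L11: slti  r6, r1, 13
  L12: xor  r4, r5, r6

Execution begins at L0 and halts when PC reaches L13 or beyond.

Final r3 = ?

[0] andi  r5, r3, 4  →  {r0:0, r1:2, r2:14, r3:14, r4:4, r5:4, r6:13}
[1] xori  r5, r4, 12  →  {r0:0, r1:2, r2:14, r3:14, r4:4, r5:8, r6:13}
[2] bne  r6, r2, L11  →  {r0:0, r1:2, r2:14, r3:14, r4:4, r5:8, r6:13}  ⟨branch taken⟩
[3] sub  r3, r0, r4  →  {r0:0, r1:2, r2:14, r3:65532, r4:4, r5:8, r6:13}
[11] slti  r6, r1, 13  →  {r0:0, r1:2, r2:14, r3:65532, r4:4, r5:8, r6:1}
[12] xor  r4, r5, r6  →  {r0:0, r1:2, r2:14, r3:65532, r4:9, r5:8, r6:1}

65532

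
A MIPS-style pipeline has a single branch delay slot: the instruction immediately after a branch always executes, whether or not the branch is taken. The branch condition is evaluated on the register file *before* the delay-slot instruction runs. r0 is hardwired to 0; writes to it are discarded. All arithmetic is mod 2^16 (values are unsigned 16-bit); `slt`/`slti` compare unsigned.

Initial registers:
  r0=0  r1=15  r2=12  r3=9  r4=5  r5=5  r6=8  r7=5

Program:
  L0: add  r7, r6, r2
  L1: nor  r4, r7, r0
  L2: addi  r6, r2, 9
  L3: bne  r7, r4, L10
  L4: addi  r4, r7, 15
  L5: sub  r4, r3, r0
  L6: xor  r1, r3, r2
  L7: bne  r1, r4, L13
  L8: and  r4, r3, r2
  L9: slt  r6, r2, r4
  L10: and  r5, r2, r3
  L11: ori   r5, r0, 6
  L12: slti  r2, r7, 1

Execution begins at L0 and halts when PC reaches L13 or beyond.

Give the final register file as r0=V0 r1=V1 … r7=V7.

  step pc=0: add  r7, r6, r2  regs=(0,15,12,9,5,5,8,20)
  step pc=1: nor  r4, r7, r0  regs=(0,15,12,9,65515,5,8,20)
  step pc=2: addi  r6, r2, 9  regs=(0,15,12,9,65515,5,21,20)
  step pc=3: bne  r7, r4, L10  cond=T  regs=(0,15,12,9,65515,5,21,20)
  step pc=4: addi  r4, r7, 15  regs=(0,15,12,9,35,5,21,20)
  step pc=10: and  r5, r2, r3  regs=(0,15,12,9,35,8,21,20)
  step pc=11: ori   r5, r0, 6  regs=(0,15,12,9,35,6,21,20)
  step pc=12: slti  r2, r7, 1  regs=(0,15,0,9,35,6,21,20)

r0=0 r1=15 r2=0 r3=9 r4=35 r5=6 r6=21 r7=20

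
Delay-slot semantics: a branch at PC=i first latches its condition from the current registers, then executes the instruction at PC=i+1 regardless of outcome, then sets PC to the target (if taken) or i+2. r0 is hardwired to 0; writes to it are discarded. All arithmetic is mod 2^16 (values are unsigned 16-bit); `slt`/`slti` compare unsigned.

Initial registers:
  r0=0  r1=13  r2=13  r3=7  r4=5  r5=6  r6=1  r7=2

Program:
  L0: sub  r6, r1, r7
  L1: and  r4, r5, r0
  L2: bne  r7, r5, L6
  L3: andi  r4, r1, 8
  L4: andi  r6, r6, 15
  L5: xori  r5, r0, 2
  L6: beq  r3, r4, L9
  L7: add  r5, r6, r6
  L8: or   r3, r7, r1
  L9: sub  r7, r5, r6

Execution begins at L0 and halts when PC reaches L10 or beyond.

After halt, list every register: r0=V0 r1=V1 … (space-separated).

PC=0  sub  r6, r1, r7        | r0=0 r1=13 r2=13 r3=7 r4=5 r5=6 r6=11 r7=2
PC=1  and  r4, r5, r0        | r0=0 r1=13 r2=13 r3=7 r4=0 r5=6 r6=11 r7=2
PC=2  bne  r7, r5, L6        | r0=0 r1=13 r2=13 r3=7 r4=0 r5=6 r6=11 r7=2  [TAKEN]
PC=3  andi  r4, r1, 8        | r0=0 r1=13 r2=13 r3=7 r4=8 r5=6 r6=11 r7=2
PC=6  beq  r3, r4, L9        | r0=0 r1=13 r2=13 r3=7 r4=8 r5=6 r6=11 r7=2  [not taken]
PC=7  add  r5, r6, r6        | r0=0 r1=13 r2=13 r3=7 r4=8 r5=22 r6=11 r7=2
PC=8  or   r3, r7, r1        | r0=0 r1=13 r2=13 r3=15 r4=8 r5=22 r6=11 r7=2
PC=9  sub  r7, r5, r6        | r0=0 r1=13 r2=13 r3=15 r4=8 r5=22 r6=11 r7=11

r0=0 r1=13 r2=13 r3=15 r4=8 r5=22 r6=11 r7=11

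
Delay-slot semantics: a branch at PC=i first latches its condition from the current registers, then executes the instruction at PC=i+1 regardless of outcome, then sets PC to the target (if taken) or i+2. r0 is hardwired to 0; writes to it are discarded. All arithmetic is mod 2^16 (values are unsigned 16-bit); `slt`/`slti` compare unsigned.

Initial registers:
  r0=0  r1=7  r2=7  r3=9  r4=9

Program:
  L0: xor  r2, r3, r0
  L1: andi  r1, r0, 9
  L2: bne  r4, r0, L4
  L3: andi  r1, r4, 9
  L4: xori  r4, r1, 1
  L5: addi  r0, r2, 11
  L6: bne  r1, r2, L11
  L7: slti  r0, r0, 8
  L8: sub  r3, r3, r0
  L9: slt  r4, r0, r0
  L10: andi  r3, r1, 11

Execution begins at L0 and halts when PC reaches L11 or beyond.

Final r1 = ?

9

[0] xor  r2, r3, r0  →  {r0:0, r1:7, r2:9, r3:9, r4:9}
[1] andi  r1, r0, 9  →  {r0:0, r1:0, r2:9, r3:9, r4:9}
[2] bne  r4, r0, L4  →  {r0:0, r1:0, r2:9, r3:9, r4:9}  ⟨branch taken⟩
[3] andi  r1, r4, 9  →  {r0:0, r1:9, r2:9, r3:9, r4:9}
[4] xori  r4, r1, 1  →  {r0:0, r1:9, r2:9, r3:9, r4:8}
[5] addi  r0, r2, 11  →  {r0:0, r1:9, r2:9, r3:9, r4:8}
[6] bne  r1, r2, L11  →  {r0:0, r1:9, r2:9, r3:9, r4:8}  ⟨branch fallthrough⟩
[7] slti  r0, r0, 8  →  {r0:0, r1:9, r2:9, r3:9, r4:8}
[8] sub  r3, r3, r0  →  {r0:0, r1:9, r2:9, r3:9, r4:8}
[9] slt  r4, r0, r0  →  {r0:0, r1:9, r2:9, r3:9, r4:0}
[10] andi  r3, r1, 11  →  {r0:0, r1:9, r2:9, r3:9, r4:0}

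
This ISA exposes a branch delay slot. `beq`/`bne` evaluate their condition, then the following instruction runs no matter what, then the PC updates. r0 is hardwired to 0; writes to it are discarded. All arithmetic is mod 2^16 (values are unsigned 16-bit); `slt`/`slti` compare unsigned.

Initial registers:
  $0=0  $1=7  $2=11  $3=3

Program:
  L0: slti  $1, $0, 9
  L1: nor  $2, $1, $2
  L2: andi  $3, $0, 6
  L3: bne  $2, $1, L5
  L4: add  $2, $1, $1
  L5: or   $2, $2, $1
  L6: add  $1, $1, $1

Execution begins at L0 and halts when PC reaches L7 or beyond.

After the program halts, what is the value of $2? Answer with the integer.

#0 slti  $1, $0, 9 ; 0/1/11/3
#1 nor  $2, $1, $2 ; 0/1/65524/3
#2 andi  $3, $0, 6 ; 0/1/65524/0
#3 bne  $2, $1, L5 ; 0/1/65524/0 ; →target
#4 add  $2, $1, $1 ; 0/1/2/0
#5 or   $2, $2, $1 ; 0/1/3/0
#6 add  $1, $1, $1 ; 0/2/3/0

3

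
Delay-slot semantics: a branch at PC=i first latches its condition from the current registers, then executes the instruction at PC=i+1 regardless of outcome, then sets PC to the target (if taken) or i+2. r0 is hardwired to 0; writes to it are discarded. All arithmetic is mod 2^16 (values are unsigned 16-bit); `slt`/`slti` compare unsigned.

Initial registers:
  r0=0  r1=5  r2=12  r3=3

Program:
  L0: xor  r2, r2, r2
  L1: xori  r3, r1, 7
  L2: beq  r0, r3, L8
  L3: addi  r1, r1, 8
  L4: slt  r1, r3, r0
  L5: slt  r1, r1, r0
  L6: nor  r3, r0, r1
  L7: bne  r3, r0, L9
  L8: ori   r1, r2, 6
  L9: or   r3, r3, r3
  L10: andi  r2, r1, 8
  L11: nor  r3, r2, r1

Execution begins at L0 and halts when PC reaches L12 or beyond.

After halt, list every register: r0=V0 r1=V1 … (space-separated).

  step pc=0: xor  r2, r2, r2  regs=(0,5,0,3)
  step pc=1: xori  r3, r1, 7  regs=(0,5,0,2)
  step pc=2: beq  r0, r3, L8  cond=F  regs=(0,5,0,2)
  step pc=3: addi  r1, r1, 8  regs=(0,13,0,2)
  step pc=4: slt  r1, r3, r0  regs=(0,0,0,2)
  step pc=5: slt  r1, r1, r0  regs=(0,0,0,2)
  step pc=6: nor  r3, r0, r1  regs=(0,0,0,65535)
  step pc=7: bne  r3, r0, L9  cond=T  regs=(0,0,0,65535)
  step pc=8: ori   r1, r2, 6  regs=(0,6,0,65535)
  step pc=9: or   r3, r3, r3  regs=(0,6,0,65535)
  step pc=10: andi  r2, r1, 8  regs=(0,6,0,65535)
  step pc=11: nor  r3, r2, r1  regs=(0,6,0,65529)

r0=0 r1=6 r2=0 r3=65529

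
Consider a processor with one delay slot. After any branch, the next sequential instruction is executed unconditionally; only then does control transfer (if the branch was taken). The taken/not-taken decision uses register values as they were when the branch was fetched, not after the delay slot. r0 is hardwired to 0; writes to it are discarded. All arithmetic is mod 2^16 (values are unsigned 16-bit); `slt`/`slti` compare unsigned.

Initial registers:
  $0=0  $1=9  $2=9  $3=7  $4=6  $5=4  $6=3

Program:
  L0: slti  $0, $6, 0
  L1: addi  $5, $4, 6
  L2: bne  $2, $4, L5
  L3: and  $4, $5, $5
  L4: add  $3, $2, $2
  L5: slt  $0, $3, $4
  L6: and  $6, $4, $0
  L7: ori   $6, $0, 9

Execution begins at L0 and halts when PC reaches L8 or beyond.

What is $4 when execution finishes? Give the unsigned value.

12

[0] slti  $0, $6, 0  →  {$0:0, $1:9, $2:9, $3:7, $4:6, $5:4, $6:3}
[1] addi  $5, $4, 6  →  {$0:0, $1:9, $2:9, $3:7, $4:6, $5:12, $6:3}
[2] bne  $2, $4, L5  →  {$0:0, $1:9, $2:9, $3:7, $4:6, $5:12, $6:3}  ⟨branch taken⟩
[3] and  $4, $5, $5  →  {$0:0, $1:9, $2:9, $3:7, $4:12, $5:12, $6:3}
[5] slt  $0, $3, $4  →  {$0:0, $1:9, $2:9, $3:7, $4:12, $5:12, $6:3}
[6] and  $6, $4, $0  →  {$0:0, $1:9, $2:9, $3:7, $4:12, $5:12, $6:0}
[7] ori   $6, $0, 9  →  {$0:0, $1:9, $2:9, $3:7, $4:12, $5:12, $6:9}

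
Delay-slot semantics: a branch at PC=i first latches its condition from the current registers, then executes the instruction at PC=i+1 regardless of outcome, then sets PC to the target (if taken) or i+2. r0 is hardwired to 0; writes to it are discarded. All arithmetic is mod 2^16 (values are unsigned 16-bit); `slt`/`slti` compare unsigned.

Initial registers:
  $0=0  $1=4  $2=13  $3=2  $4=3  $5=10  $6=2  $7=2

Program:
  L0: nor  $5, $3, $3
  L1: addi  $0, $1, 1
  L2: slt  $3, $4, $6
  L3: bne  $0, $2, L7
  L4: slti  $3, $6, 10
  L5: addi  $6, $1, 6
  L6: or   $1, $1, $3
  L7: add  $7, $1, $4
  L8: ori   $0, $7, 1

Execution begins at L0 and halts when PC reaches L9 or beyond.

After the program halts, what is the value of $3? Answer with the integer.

PC=0  nor  $5, $3, $3        | $0=0 $1=4 $2=13 $3=2 $4=3 $5=65533 $6=2 $7=2
PC=1  addi  $0, $1, 1        | $0=0 $1=4 $2=13 $3=2 $4=3 $5=65533 $6=2 $7=2
PC=2  slt  $3, $4, $6        | $0=0 $1=4 $2=13 $3=0 $4=3 $5=65533 $6=2 $7=2
PC=3  bne  $0, $2, L7        | $0=0 $1=4 $2=13 $3=0 $4=3 $5=65533 $6=2 $7=2  [TAKEN]
PC=4  slti  $3, $6, 10       | $0=0 $1=4 $2=13 $3=1 $4=3 $5=65533 $6=2 $7=2
PC=7  add  $7, $1, $4        | $0=0 $1=4 $2=13 $3=1 $4=3 $5=65533 $6=2 $7=7
PC=8  ori   $0, $7, 1        | $0=0 $1=4 $2=13 $3=1 $4=3 $5=65533 $6=2 $7=7

1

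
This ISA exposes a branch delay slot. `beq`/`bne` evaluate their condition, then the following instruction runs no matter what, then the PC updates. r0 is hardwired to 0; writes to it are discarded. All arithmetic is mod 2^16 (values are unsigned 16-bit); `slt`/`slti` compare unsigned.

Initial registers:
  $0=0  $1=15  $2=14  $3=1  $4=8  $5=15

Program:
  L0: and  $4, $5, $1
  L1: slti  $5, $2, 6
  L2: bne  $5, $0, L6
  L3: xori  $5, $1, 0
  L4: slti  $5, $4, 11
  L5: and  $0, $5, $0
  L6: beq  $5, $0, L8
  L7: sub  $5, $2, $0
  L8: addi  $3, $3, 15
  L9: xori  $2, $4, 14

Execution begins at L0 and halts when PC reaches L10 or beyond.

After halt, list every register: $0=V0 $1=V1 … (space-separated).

$0=0 $1=15 $2=1 $3=16 $4=15 $5=14

  step pc=0: and  $4, $5, $1  regs=(0,15,14,1,15,15)
  step pc=1: slti  $5, $2, 6  regs=(0,15,14,1,15,0)
  step pc=2: bne  $5, $0, L6  cond=F  regs=(0,15,14,1,15,0)
  step pc=3: xori  $5, $1, 0  regs=(0,15,14,1,15,15)
  step pc=4: slti  $5, $4, 11  regs=(0,15,14,1,15,0)
  step pc=5: and  $0, $5, $0  regs=(0,15,14,1,15,0)
  step pc=6: beq  $5, $0, L8  cond=T  regs=(0,15,14,1,15,0)
  step pc=7: sub  $5, $2, $0  regs=(0,15,14,1,15,14)
  step pc=8: addi  $3, $3, 15  regs=(0,15,14,16,15,14)
  step pc=9: xori  $2, $4, 14  regs=(0,15,1,16,15,14)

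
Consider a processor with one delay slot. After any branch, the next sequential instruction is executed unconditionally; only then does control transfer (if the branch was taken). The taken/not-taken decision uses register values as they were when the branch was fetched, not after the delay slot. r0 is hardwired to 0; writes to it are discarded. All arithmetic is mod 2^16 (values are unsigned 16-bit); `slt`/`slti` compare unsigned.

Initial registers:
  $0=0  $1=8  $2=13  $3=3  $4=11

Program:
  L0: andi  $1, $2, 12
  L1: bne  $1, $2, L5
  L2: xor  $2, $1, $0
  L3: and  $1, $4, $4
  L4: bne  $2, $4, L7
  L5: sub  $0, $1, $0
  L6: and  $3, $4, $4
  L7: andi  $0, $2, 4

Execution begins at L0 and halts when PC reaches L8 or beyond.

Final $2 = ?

12

PC=0  andi  $1, $2, 12       | $0=0 $1=12 $2=13 $3=3 $4=11
PC=1  bne  $1, $2, L5        | $0=0 $1=12 $2=13 $3=3 $4=11  [TAKEN]
PC=2  xor  $2, $1, $0        | $0=0 $1=12 $2=12 $3=3 $4=11
PC=5  sub  $0, $1, $0        | $0=0 $1=12 $2=12 $3=3 $4=11
PC=6  and  $3, $4, $4        | $0=0 $1=12 $2=12 $3=11 $4=11
PC=7  andi  $0, $2, 4        | $0=0 $1=12 $2=12 $3=11 $4=11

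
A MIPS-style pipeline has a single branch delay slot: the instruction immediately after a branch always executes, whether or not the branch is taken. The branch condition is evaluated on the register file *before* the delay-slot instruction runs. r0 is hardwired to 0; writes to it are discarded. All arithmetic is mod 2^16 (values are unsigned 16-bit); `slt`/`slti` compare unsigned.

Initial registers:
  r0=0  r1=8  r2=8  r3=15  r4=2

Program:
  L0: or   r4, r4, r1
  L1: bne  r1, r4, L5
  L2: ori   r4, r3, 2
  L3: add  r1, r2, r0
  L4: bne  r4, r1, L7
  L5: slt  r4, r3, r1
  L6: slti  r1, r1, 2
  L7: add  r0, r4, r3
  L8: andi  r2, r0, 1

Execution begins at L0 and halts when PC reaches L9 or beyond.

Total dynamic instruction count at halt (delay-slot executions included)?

PC=0  or   r4, r4, r1        | r0=0 r1=8 r2=8 r3=15 r4=10
PC=1  bne  r1, r4, L5        | r0=0 r1=8 r2=8 r3=15 r4=10  [TAKEN]
PC=2  ori   r4, r3, 2        | r0=0 r1=8 r2=8 r3=15 r4=15
PC=5  slt  r4, r3, r1        | r0=0 r1=8 r2=8 r3=15 r4=0
PC=6  slti  r1, r1, 2        | r0=0 r1=0 r2=8 r3=15 r4=0
PC=7  add  r0, r4, r3        | r0=0 r1=0 r2=8 r3=15 r4=0
PC=8  andi  r2, r0, 1        | r0=0 r1=0 r2=0 r3=15 r4=0

7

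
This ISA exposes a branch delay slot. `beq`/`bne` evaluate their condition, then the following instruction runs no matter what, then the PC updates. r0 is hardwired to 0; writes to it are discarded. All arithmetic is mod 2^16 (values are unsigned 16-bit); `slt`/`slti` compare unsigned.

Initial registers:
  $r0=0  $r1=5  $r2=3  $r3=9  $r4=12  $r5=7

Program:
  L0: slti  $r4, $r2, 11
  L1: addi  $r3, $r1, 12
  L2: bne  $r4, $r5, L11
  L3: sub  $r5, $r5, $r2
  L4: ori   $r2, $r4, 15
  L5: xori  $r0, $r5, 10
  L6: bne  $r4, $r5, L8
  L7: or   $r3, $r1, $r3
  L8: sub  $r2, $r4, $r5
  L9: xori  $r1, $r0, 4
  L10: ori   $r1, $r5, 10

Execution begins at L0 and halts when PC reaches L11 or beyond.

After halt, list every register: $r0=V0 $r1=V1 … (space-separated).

PC=0  slti  $r4, $r2, 11     | $r0=0 $r1=5 $r2=3 $r3=9 $r4=1 $r5=7
PC=1  addi  $r3, $r1, 12     | $r0=0 $r1=5 $r2=3 $r3=17 $r4=1 $r5=7
PC=2  bne  $r4, $r5, L11     | $r0=0 $r1=5 $r2=3 $r3=17 $r4=1 $r5=7  [TAKEN]
PC=3  sub  $r5, $r5, $r2     | $r0=0 $r1=5 $r2=3 $r3=17 $r4=1 $r5=4

$r0=0 $r1=5 $r2=3 $r3=17 $r4=1 $r5=4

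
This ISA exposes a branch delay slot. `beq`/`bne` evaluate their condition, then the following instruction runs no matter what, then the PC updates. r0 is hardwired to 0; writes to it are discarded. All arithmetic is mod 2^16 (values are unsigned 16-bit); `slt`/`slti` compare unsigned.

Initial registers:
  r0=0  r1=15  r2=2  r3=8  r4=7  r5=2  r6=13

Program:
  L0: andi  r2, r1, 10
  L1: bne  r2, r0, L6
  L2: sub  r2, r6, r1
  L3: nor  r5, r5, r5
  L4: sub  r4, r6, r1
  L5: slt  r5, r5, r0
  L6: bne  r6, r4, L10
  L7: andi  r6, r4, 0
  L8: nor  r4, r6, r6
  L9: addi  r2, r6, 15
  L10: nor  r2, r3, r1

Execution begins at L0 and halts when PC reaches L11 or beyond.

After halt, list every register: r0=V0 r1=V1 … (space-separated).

r0=0 r1=15 r2=65520 r3=8 r4=7 r5=2 r6=0

[0] andi  r2, r1, 10  →  {r0:0, r1:15, r2:10, r3:8, r4:7, r5:2, r6:13}
[1] bne  r2, r0, L6  →  {r0:0, r1:15, r2:10, r3:8, r4:7, r5:2, r6:13}  ⟨branch taken⟩
[2] sub  r2, r6, r1  →  {r0:0, r1:15, r2:65534, r3:8, r4:7, r5:2, r6:13}
[6] bne  r6, r4, L10  →  {r0:0, r1:15, r2:65534, r3:8, r4:7, r5:2, r6:13}  ⟨branch taken⟩
[7] andi  r6, r4, 0  →  {r0:0, r1:15, r2:65534, r3:8, r4:7, r5:2, r6:0}
[10] nor  r2, r3, r1  →  {r0:0, r1:15, r2:65520, r3:8, r4:7, r5:2, r6:0}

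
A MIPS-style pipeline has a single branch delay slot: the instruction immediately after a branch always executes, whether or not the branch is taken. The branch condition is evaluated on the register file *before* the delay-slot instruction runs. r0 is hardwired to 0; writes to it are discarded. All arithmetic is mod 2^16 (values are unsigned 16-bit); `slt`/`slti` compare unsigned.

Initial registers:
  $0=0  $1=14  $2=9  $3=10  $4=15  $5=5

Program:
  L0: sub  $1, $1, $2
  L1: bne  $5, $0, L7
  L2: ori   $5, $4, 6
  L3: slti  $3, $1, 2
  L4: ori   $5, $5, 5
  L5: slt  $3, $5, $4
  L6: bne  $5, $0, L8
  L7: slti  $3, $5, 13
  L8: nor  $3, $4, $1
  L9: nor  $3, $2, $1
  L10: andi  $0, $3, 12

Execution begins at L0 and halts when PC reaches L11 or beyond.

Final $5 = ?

15

[0] sub  $1, $1, $2  →  {$0:0, $1:5, $2:9, $3:10, $4:15, $5:5}
[1] bne  $5, $0, L7  →  {$0:0, $1:5, $2:9, $3:10, $4:15, $5:5}  ⟨branch taken⟩
[2] ori   $5, $4, 6  →  {$0:0, $1:5, $2:9, $3:10, $4:15, $5:15}
[7] slti  $3, $5, 13  →  {$0:0, $1:5, $2:9, $3:0, $4:15, $5:15}
[8] nor  $3, $4, $1  →  {$0:0, $1:5, $2:9, $3:65520, $4:15, $5:15}
[9] nor  $3, $2, $1  →  {$0:0, $1:5, $2:9, $3:65522, $4:15, $5:15}
[10] andi  $0, $3, 12  →  {$0:0, $1:5, $2:9, $3:65522, $4:15, $5:15}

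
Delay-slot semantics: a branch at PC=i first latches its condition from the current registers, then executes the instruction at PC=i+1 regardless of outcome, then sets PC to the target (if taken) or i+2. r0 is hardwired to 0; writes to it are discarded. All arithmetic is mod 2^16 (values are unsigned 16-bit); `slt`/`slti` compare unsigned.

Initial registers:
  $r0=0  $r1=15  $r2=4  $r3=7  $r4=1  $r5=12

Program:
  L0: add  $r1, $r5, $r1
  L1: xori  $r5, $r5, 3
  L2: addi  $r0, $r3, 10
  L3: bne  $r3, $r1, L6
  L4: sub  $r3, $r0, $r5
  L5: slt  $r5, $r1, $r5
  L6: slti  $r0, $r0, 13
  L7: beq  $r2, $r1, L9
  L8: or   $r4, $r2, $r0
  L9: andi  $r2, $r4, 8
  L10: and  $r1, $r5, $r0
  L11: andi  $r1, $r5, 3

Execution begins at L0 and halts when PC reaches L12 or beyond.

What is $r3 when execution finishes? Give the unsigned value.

PC=0  add  $r1, $r5, $r1     | $r0=0 $r1=27 $r2=4 $r3=7 $r4=1 $r5=12
PC=1  xori  $r5, $r5, 3      | $r0=0 $r1=27 $r2=4 $r3=7 $r4=1 $r5=15
PC=2  addi  $r0, $r3, 10     | $r0=0 $r1=27 $r2=4 $r3=7 $r4=1 $r5=15
PC=3  bne  $r3, $r1, L6      | $r0=0 $r1=27 $r2=4 $r3=7 $r4=1 $r5=15  [TAKEN]
PC=4  sub  $r3, $r0, $r5     | $r0=0 $r1=27 $r2=4 $r3=65521 $r4=1 $r5=15
PC=6  slti  $r0, $r0, 13     | $r0=0 $r1=27 $r2=4 $r3=65521 $r4=1 $r5=15
PC=7  beq  $r2, $r1, L9      | $r0=0 $r1=27 $r2=4 $r3=65521 $r4=1 $r5=15  [not taken]
PC=8  or   $r4, $r2, $r0     | $r0=0 $r1=27 $r2=4 $r3=65521 $r4=4 $r5=15
PC=9  andi  $r2, $r4, 8      | $r0=0 $r1=27 $r2=0 $r3=65521 $r4=4 $r5=15
PC=10 and  $r1, $r5, $r0     | $r0=0 $r1=0 $r2=0 $r3=65521 $r4=4 $r5=15
PC=11 andi  $r1, $r5, 3      | $r0=0 $r1=3 $r2=0 $r3=65521 $r4=4 $r5=15

65521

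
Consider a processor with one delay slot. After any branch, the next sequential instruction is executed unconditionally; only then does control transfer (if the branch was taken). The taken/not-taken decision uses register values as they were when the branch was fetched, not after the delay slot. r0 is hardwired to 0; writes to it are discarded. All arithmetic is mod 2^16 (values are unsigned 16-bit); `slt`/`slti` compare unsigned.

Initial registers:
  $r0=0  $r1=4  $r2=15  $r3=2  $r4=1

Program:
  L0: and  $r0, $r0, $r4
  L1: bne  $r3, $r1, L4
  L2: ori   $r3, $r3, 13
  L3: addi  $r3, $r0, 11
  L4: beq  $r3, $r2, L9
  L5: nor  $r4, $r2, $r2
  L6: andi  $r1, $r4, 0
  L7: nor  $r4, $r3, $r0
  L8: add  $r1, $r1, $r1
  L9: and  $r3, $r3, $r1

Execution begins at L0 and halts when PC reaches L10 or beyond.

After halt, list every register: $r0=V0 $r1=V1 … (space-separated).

$r0=0 $r1=4 $r2=15 $r3=4 $r4=65520

PC=0  and  $r0, $r0, $r4     | $r0=0 $r1=4 $r2=15 $r3=2 $r4=1
PC=1  bne  $r3, $r1, L4      | $r0=0 $r1=4 $r2=15 $r3=2 $r4=1  [TAKEN]
PC=2  ori   $r3, $r3, 13     | $r0=0 $r1=4 $r2=15 $r3=15 $r4=1
PC=4  beq  $r3, $r2, L9      | $r0=0 $r1=4 $r2=15 $r3=15 $r4=1  [TAKEN]
PC=5  nor  $r4, $r2, $r2     | $r0=0 $r1=4 $r2=15 $r3=15 $r4=65520
PC=9  and  $r3, $r3, $r1     | $r0=0 $r1=4 $r2=15 $r3=4 $r4=65520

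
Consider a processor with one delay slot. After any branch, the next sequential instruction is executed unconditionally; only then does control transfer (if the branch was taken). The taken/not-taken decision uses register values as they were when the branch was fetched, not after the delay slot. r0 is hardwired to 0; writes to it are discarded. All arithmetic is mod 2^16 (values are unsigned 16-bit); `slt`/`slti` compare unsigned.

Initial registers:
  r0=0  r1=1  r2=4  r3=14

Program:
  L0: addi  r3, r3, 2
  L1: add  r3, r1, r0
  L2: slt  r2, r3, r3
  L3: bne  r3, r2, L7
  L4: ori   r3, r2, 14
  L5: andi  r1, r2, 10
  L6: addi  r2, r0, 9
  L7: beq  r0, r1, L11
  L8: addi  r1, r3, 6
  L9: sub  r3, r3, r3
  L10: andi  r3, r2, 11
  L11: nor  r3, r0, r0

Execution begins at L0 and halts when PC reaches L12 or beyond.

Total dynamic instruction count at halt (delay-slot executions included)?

10

PC=0  addi  r3, r3, 2        | r0=0 r1=1 r2=4 r3=16
PC=1  add  r3, r1, r0        | r0=0 r1=1 r2=4 r3=1
PC=2  slt  r2, r3, r3        | r0=0 r1=1 r2=0 r3=1
PC=3  bne  r3, r2, L7        | r0=0 r1=1 r2=0 r3=1  [TAKEN]
PC=4  ori   r3, r2, 14       | r0=0 r1=1 r2=0 r3=14
PC=7  beq  r0, r1, L11       | r0=0 r1=1 r2=0 r3=14  [not taken]
PC=8  addi  r1, r3, 6        | r0=0 r1=20 r2=0 r3=14
PC=9  sub  r3, r3, r3        | r0=0 r1=20 r2=0 r3=0
PC=10 andi  r3, r2, 11       | r0=0 r1=20 r2=0 r3=0
PC=11 nor  r3, r0, r0        | r0=0 r1=20 r2=0 r3=65535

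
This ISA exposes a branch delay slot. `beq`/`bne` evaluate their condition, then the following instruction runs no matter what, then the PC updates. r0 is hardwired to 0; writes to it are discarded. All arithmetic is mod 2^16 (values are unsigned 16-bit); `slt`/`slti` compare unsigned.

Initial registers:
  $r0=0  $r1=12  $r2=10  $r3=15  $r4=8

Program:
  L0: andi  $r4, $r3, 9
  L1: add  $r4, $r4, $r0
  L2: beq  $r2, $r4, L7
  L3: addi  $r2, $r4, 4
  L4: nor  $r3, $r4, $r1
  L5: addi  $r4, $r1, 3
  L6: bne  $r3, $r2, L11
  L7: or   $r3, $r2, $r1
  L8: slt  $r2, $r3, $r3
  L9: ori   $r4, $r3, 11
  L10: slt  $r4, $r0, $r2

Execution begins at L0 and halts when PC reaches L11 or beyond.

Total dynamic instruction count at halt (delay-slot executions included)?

PC=0  andi  $r4, $r3, 9      | $r0=0 $r1=12 $r2=10 $r3=15 $r4=9
PC=1  add  $r4, $r4, $r0     | $r0=0 $r1=12 $r2=10 $r3=15 $r4=9
PC=2  beq  $r2, $r4, L7      | $r0=0 $r1=12 $r2=10 $r3=15 $r4=9  [not taken]
PC=3  addi  $r2, $r4, 4      | $r0=0 $r1=12 $r2=13 $r3=15 $r4=9
PC=4  nor  $r3, $r4, $r1     | $r0=0 $r1=12 $r2=13 $r3=65522 $r4=9
PC=5  addi  $r4, $r1, 3      | $r0=0 $r1=12 $r2=13 $r3=65522 $r4=15
PC=6  bne  $r3, $r2, L11     | $r0=0 $r1=12 $r2=13 $r3=65522 $r4=15  [TAKEN]
PC=7  or   $r3, $r2, $r1     | $r0=0 $r1=12 $r2=13 $r3=13 $r4=15

8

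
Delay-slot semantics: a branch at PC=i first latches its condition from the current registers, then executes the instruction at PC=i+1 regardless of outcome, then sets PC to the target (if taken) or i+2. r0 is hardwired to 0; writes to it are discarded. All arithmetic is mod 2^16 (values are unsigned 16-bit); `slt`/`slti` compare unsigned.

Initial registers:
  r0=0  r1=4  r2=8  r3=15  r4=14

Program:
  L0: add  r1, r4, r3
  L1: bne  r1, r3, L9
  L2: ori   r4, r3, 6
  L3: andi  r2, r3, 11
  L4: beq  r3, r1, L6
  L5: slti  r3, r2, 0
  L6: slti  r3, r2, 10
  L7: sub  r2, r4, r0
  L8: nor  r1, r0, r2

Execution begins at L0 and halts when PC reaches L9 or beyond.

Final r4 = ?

[0] add  r1, r4, r3  →  {r0:0, r1:29, r2:8, r3:15, r4:14}
[1] bne  r1, r3, L9  →  {r0:0, r1:29, r2:8, r3:15, r4:14}  ⟨branch taken⟩
[2] ori   r4, r3, 6  →  {r0:0, r1:29, r2:8, r3:15, r4:15}

15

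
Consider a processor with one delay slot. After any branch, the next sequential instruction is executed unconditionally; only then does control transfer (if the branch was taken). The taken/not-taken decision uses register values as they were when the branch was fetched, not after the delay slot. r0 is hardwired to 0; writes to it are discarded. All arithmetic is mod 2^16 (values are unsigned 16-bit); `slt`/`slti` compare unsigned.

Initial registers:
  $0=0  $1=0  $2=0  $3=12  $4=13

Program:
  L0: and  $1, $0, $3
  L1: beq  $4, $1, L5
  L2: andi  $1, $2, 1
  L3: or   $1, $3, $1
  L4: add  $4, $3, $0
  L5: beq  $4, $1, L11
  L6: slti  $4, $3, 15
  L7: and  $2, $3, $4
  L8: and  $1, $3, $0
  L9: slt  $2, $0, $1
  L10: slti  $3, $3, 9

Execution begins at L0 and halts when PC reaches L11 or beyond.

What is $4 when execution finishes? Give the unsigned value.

1

[0] and  $1, $0, $3  →  {$0:0, $1:0, $2:0, $3:12, $4:13}
[1] beq  $4, $1, L5  →  {$0:0, $1:0, $2:0, $3:12, $4:13}  ⟨branch fallthrough⟩
[2] andi  $1, $2, 1  →  {$0:0, $1:0, $2:0, $3:12, $4:13}
[3] or   $1, $3, $1  →  {$0:0, $1:12, $2:0, $3:12, $4:13}
[4] add  $4, $3, $0  →  {$0:0, $1:12, $2:0, $3:12, $4:12}
[5] beq  $4, $1, L11  →  {$0:0, $1:12, $2:0, $3:12, $4:12}  ⟨branch taken⟩
[6] slti  $4, $3, 15  →  {$0:0, $1:12, $2:0, $3:12, $4:1}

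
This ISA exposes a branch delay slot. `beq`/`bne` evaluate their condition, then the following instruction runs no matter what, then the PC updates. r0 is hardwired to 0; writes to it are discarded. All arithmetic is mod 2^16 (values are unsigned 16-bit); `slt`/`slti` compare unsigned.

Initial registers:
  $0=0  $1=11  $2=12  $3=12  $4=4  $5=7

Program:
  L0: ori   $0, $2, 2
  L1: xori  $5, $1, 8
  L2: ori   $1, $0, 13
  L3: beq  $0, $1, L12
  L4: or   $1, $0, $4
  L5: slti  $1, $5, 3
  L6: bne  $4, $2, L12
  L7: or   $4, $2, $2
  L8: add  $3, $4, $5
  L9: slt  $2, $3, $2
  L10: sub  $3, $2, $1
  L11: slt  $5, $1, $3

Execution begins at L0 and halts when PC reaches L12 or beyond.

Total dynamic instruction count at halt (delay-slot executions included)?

#0 ori   $0, $2, 2 ; 0/11/12/12/4/7
#1 xori  $5, $1, 8 ; 0/11/12/12/4/3
#2 ori   $1, $0, 13 ; 0/13/12/12/4/3
#3 beq  $0, $1, L12 ; 0/13/12/12/4/3 ; →fallthru
#4 or   $1, $0, $4 ; 0/4/12/12/4/3
#5 slti  $1, $5, 3 ; 0/0/12/12/4/3
#6 bne  $4, $2, L12 ; 0/0/12/12/4/3 ; →target
#7 or   $4, $2, $2 ; 0/0/12/12/12/3

8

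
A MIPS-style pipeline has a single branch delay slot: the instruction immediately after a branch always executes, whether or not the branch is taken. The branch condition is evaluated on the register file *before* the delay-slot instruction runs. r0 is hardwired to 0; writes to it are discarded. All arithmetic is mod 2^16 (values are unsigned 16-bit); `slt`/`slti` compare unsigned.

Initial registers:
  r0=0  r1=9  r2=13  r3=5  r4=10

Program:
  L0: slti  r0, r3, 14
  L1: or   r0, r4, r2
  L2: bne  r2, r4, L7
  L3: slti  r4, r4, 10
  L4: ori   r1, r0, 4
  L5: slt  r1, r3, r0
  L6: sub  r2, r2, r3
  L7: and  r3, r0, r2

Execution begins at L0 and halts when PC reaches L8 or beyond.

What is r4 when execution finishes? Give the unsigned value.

0

  step pc=0: slti  r0, r3, 14  regs=(0,9,13,5,10)
  step pc=1: or   r0, r4, r2  regs=(0,9,13,5,10)
  step pc=2: bne  r2, r4, L7  cond=T  regs=(0,9,13,5,10)
  step pc=3: slti  r4, r4, 10  regs=(0,9,13,5,0)
  step pc=7: and  r3, r0, r2  regs=(0,9,13,0,0)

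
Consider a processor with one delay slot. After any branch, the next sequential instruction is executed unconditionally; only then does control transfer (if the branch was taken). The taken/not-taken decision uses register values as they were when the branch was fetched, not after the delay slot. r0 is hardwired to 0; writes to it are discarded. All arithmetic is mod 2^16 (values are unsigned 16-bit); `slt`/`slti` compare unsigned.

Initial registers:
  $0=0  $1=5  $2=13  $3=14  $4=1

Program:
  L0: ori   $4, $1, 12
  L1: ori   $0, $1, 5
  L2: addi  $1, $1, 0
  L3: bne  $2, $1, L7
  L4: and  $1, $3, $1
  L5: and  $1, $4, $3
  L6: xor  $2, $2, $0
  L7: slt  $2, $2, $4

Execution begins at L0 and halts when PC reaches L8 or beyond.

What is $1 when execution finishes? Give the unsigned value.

  step pc=0: ori   $4, $1, 12  regs=(0,5,13,14,13)
  step pc=1: ori   $0, $1, 5  regs=(0,5,13,14,13)
  step pc=2: addi  $1, $1, 0  regs=(0,5,13,14,13)
  step pc=3: bne  $2, $1, L7  cond=T  regs=(0,5,13,14,13)
  step pc=4: and  $1, $3, $1  regs=(0,4,13,14,13)
  step pc=7: slt  $2, $2, $4  regs=(0,4,0,14,13)

4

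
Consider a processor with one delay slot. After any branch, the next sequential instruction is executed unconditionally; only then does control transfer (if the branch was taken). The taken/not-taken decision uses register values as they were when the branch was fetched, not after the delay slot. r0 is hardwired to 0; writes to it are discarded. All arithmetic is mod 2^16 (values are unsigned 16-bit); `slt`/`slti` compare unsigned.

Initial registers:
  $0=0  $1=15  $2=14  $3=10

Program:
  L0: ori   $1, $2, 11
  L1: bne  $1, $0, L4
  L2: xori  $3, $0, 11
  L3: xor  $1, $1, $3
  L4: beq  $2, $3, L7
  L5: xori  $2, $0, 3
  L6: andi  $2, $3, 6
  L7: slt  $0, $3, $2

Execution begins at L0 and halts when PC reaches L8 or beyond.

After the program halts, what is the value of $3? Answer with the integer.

11

PC=0  ori   $1, $2, 11       | $0=0 $1=15 $2=14 $3=10
PC=1  bne  $1, $0, L4        | $0=0 $1=15 $2=14 $3=10  [TAKEN]
PC=2  xori  $3, $0, 11       | $0=0 $1=15 $2=14 $3=11
PC=4  beq  $2, $3, L7        | $0=0 $1=15 $2=14 $3=11  [not taken]
PC=5  xori  $2, $0, 3        | $0=0 $1=15 $2=3 $3=11
PC=6  andi  $2, $3, 6        | $0=0 $1=15 $2=2 $3=11
PC=7  slt  $0, $3, $2        | $0=0 $1=15 $2=2 $3=11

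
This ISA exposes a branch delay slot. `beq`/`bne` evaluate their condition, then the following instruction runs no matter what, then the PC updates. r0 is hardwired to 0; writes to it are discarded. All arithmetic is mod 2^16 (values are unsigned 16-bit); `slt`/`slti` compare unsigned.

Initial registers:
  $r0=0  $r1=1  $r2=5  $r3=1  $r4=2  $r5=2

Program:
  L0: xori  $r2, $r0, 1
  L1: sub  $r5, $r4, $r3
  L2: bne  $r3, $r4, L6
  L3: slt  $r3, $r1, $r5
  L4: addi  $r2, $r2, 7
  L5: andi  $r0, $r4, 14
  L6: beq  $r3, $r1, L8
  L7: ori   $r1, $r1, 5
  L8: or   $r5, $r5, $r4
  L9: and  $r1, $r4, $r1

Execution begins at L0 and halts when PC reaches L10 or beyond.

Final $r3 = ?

0

PC=0  xori  $r2, $r0, 1      | $r0=0 $r1=1 $r2=1 $r3=1 $r4=2 $r5=2
PC=1  sub  $r5, $r4, $r3     | $r0=0 $r1=1 $r2=1 $r3=1 $r4=2 $r5=1
PC=2  bne  $r3, $r4, L6      | $r0=0 $r1=1 $r2=1 $r3=1 $r4=2 $r5=1  [TAKEN]
PC=3  slt  $r3, $r1, $r5     | $r0=0 $r1=1 $r2=1 $r3=0 $r4=2 $r5=1
PC=6  beq  $r3, $r1, L8      | $r0=0 $r1=1 $r2=1 $r3=0 $r4=2 $r5=1  [not taken]
PC=7  ori   $r1, $r1, 5      | $r0=0 $r1=5 $r2=1 $r3=0 $r4=2 $r5=1
PC=8  or   $r5, $r5, $r4     | $r0=0 $r1=5 $r2=1 $r3=0 $r4=2 $r5=3
PC=9  and  $r1, $r4, $r1     | $r0=0 $r1=0 $r2=1 $r3=0 $r4=2 $r5=3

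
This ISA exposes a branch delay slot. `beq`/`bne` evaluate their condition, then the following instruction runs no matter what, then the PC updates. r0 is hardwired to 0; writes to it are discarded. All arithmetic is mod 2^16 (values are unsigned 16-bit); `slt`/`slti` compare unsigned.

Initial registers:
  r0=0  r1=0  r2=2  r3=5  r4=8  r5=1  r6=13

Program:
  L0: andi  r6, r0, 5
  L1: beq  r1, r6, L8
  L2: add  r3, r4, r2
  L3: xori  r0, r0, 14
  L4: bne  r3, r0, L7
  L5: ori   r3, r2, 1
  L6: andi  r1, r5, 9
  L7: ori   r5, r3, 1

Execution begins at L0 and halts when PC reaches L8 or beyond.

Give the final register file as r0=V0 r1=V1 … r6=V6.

r0=0 r1=0 r2=2 r3=10 r4=8 r5=1 r6=0

  step pc=0: andi  r6, r0, 5  regs=(0,0,2,5,8,1,0)
  step pc=1: beq  r1, r6, L8  cond=T  regs=(0,0,2,5,8,1,0)
  step pc=2: add  r3, r4, r2  regs=(0,0,2,10,8,1,0)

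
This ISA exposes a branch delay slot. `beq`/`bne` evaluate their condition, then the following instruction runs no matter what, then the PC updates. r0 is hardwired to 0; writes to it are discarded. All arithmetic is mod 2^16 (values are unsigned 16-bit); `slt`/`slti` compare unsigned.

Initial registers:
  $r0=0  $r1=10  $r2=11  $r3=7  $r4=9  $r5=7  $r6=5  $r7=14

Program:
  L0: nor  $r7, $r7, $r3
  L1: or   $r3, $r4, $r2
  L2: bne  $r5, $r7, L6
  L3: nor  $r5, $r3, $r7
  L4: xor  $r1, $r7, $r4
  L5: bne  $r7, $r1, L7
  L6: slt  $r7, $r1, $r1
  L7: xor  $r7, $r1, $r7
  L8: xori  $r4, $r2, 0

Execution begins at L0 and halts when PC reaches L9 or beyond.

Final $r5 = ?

4

[0] nor  $r7, $r7, $r3  →  {$r0:0, $r1:10, $r2:11, $r3:7, $r4:9, $r5:7, $r6:5, $r7:65520}
[1] or   $r3, $r4, $r2  →  {$r0:0, $r1:10, $r2:11, $r3:11, $r4:9, $r5:7, $r6:5, $r7:65520}
[2] bne  $r5, $r7, L6  →  {$r0:0, $r1:10, $r2:11, $r3:11, $r4:9, $r5:7, $r6:5, $r7:65520}  ⟨branch taken⟩
[3] nor  $r5, $r3, $r7  →  {$r0:0, $r1:10, $r2:11, $r3:11, $r4:9, $r5:4, $r6:5, $r7:65520}
[6] slt  $r7, $r1, $r1  →  {$r0:0, $r1:10, $r2:11, $r3:11, $r4:9, $r5:4, $r6:5, $r7:0}
[7] xor  $r7, $r1, $r7  →  {$r0:0, $r1:10, $r2:11, $r3:11, $r4:9, $r5:4, $r6:5, $r7:10}
[8] xori  $r4, $r2, 0  →  {$r0:0, $r1:10, $r2:11, $r3:11, $r4:11, $r5:4, $r6:5, $r7:10}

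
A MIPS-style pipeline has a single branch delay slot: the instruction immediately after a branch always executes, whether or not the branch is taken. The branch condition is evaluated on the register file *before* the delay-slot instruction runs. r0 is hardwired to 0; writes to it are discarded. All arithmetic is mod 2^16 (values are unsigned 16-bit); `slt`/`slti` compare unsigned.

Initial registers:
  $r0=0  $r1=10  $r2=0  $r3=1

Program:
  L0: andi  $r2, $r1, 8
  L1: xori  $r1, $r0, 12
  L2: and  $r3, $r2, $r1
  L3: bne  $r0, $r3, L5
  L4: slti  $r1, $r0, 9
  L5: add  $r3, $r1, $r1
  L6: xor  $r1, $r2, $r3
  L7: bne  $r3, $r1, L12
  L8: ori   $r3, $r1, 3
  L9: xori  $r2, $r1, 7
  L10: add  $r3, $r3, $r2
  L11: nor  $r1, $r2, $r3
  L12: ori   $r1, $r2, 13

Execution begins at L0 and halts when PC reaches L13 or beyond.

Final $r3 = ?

11

PC=0  andi  $r2, $r1, 8      | $r0=0 $r1=10 $r2=8 $r3=1
PC=1  xori  $r1, $r0, 12     | $r0=0 $r1=12 $r2=8 $r3=1
PC=2  and  $r3, $r2, $r1     | $r0=0 $r1=12 $r2=8 $r3=8
PC=3  bne  $r0, $r3, L5      | $r0=0 $r1=12 $r2=8 $r3=8  [TAKEN]
PC=4  slti  $r1, $r0, 9      | $r0=0 $r1=1 $r2=8 $r3=8
PC=5  add  $r3, $r1, $r1     | $r0=0 $r1=1 $r2=8 $r3=2
PC=6  xor  $r1, $r2, $r3     | $r0=0 $r1=10 $r2=8 $r3=2
PC=7  bne  $r3, $r1, L12     | $r0=0 $r1=10 $r2=8 $r3=2  [TAKEN]
PC=8  ori   $r3, $r1, 3      | $r0=0 $r1=10 $r2=8 $r3=11
PC=12 ori   $r1, $r2, 13     | $r0=0 $r1=13 $r2=8 $r3=11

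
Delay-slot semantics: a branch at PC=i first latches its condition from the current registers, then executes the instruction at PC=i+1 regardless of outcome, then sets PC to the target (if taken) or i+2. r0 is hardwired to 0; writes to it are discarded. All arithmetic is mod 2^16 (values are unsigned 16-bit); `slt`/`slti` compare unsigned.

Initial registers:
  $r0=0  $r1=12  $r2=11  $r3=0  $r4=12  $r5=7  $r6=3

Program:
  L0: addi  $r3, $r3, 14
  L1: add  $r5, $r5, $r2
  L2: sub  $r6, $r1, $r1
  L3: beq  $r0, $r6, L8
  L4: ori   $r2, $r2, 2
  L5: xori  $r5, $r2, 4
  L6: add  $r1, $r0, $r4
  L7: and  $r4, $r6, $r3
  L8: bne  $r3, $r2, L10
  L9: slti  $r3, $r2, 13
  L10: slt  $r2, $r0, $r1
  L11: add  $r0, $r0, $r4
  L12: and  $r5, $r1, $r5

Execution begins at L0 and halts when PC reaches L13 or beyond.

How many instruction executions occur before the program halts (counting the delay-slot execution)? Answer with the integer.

[0] addi  $r3, $r3, 14  →  {$r0:0, $r1:12, $r2:11, $r3:14, $r4:12, $r5:7, $r6:3}
[1] add  $r5, $r5, $r2  →  {$r0:0, $r1:12, $r2:11, $r3:14, $r4:12, $r5:18, $r6:3}
[2] sub  $r6, $r1, $r1  →  {$r0:0, $r1:12, $r2:11, $r3:14, $r4:12, $r5:18, $r6:0}
[3] beq  $r0, $r6, L8  →  {$r0:0, $r1:12, $r2:11, $r3:14, $r4:12, $r5:18, $r6:0}  ⟨branch taken⟩
[4] ori   $r2, $r2, 2  →  {$r0:0, $r1:12, $r2:11, $r3:14, $r4:12, $r5:18, $r6:0}
[8] bne  $r3, $r2, L10  →  {$r0:0, $r1:12, $r2:11, $r3:14, $r4:12, $r5:18, $r6:0}  ⟨branch taken⟩
[9] slti  $r3, $r2, 13  →  {$r0:0, $r1:12, $r2:11, $r3:1, $r4:12, $r5:18, $r6:0}
[10] slt  $r2, $r0, $r1  →  {$r0:0, $r1:12, $r2:1, $r3:1, $r4:12, $r5:18, $r6:0}
[11] add  $r0, $r0, $r4  →  {$r0:0, $r1:12, $r2:1, $r3:1, $r4:12, $r5:18, $r6:0}
[12] and  $r5, $r1, $r5  →  {$r0:0, $r1:12, $r2:1, $r3:1, $r4:12, $r5:0, $r6:0}

10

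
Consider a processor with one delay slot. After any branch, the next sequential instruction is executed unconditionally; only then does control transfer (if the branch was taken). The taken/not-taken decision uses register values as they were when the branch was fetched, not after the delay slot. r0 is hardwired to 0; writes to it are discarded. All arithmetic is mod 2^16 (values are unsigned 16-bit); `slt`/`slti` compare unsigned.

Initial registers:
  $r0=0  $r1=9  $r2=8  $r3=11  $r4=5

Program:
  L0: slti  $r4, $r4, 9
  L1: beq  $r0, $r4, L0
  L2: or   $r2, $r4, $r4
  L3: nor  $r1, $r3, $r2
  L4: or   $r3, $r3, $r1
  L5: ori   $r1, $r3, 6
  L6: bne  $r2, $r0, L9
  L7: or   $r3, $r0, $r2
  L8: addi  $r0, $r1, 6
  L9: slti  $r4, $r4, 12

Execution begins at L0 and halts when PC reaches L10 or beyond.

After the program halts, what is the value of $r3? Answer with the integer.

1

[0] slti  $r4, $r4, 9  →  {$r0:0, $r1:9, $r2:8, $r3:11, $r4:1}
[1] beq  $r0, $r4, L0  →  {$r0:0, $r1:9, $r2:8, $r3:11, $r4:1}  ⟨branch fallthrough⟩
[2] or   $r2, $r4, $r4  →  {$r0:0, $r1:9, $r2:1, $r3:11, $r4:1}
[3] nor  $r1, $r3, $r2  →  {$r0:0, $r1:65524, $r2:1, $r3:11, $r4:1}
[4] or   $r3, $r3, $r1  →  {$r0:0, $r1:65524, $r2:1, $r3:65535, $r4:1}
[5] ori   $r1, $r3, 6  →  {$r0:0, $r1:65535, $r2:1, $r3:65535, $r4:1}
[6] bne  $r2, $r0, L9  →  {$r0:0, $r1:65535, $r2:1, $r3:65535, $r4:1}  ⟨branch taken⟩
[7] or   $r3, $r0, $r2  →  {$r0:0, $r1:65535, $r2:1, $r3:1, $r4:1}
[9] slti  $r4, $r4, 12  →  {$r0:0, $r1:65535, $r2:1, $r3:1, $r4:1}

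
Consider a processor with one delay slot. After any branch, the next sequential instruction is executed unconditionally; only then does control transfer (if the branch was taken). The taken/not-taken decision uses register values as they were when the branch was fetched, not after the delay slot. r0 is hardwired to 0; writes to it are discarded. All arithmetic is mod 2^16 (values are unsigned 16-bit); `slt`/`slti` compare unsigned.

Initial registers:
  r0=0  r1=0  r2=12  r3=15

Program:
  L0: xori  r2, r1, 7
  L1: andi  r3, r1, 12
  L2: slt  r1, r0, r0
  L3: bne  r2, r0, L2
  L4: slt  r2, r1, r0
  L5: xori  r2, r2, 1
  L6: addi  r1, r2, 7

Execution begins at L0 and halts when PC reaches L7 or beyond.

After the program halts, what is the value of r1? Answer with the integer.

  step pc=0: xori  r2, r1, 7  regs=(0,0,7,15)
  step pc=1: andi  r3, r1, 12  regs=(0,0,7,0)
  step pc=2: slt  r1, r0, r0  regs=(0,0,7,0)
  step pc=3: bne  r2, r0, L2  cond=T  regs=(0,0,7,0)
  step pc=4: slt  r2, r1, r0  regs=(0,0,0,0)
  step pc=2: slt  r1, r0, r0  regs=(0,0,0,0)
  step pc=3: bne  r2, r0, L2  cond=F  regs=(0,0,0,0)
  step pc=4: slt  r2, r1, r0  regs=(0,0,0,0)
  step pc=5: xori  r2, r2, 1  regs=(0,0,1,0)
  step pc=6: addi  r1, r2, 7  regs=(0,8,1,0)

8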